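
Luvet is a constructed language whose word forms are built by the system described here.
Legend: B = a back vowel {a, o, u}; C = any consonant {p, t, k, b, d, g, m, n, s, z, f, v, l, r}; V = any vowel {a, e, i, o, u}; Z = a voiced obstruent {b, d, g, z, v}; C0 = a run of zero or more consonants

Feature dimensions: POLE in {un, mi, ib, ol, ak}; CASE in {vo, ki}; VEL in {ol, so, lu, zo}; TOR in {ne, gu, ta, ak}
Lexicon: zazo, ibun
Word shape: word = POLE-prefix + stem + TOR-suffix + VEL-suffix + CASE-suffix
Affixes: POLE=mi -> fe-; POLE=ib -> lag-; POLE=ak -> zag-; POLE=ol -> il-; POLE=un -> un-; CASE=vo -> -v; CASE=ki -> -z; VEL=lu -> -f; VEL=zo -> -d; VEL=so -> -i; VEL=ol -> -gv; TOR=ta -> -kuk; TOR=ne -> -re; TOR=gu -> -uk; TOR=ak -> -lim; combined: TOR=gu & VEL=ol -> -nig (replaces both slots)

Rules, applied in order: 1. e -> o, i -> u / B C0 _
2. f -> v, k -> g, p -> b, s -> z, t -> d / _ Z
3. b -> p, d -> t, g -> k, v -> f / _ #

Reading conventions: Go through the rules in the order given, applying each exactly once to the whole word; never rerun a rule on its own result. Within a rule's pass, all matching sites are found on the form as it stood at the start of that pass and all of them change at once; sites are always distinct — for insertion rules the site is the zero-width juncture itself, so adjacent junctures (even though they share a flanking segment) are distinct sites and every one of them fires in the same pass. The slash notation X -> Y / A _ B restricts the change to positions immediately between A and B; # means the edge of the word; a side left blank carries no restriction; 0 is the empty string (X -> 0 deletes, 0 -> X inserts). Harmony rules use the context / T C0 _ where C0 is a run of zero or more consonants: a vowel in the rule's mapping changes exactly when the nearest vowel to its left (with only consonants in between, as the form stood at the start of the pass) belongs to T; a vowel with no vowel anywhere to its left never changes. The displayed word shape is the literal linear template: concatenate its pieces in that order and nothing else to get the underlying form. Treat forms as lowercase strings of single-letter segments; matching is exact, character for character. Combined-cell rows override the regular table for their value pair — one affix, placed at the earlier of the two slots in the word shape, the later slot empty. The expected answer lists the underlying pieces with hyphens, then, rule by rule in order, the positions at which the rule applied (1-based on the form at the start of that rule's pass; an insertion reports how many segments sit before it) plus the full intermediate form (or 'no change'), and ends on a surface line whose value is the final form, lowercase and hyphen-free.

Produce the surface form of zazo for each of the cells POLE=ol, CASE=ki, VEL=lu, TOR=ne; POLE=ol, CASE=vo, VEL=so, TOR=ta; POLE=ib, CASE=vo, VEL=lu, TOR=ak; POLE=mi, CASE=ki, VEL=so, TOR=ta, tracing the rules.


cell POLE=ol, CASE=ki, VEL=lu, TOR=ne:
underlying: il-zazo-re-f-z
1. e -> o, i -> u / B C0 _: fires at position(s) 8: ilzazorofz
2. f -> v, k -> g, p -> b, s -> z, t -> d / _ Z: fires at position(s) 9: ilzazorovz
3. b -> p, d -> t, g -> k, v -> f / _ #: no change
surface: ilzazorovz

cell POLE=ol, CASE=vo, VEL=so, TOR=ta:
underlying: il-zazo-kuk-i-v
1. e -> o, i -> u / B C0 _: fires at position(s) 10: ilzazokukuv
2. f -> v, k -> g, p -> b, s -> z, t -> d / _ Z: no change
3. b -> p, d -> t, g -> k, v -> f / _ #: fires at position(s) 11: ilzazokukuf
surface: ilzazokukuf

cell POLE=ib, CASE=vo, VEL=lu, TOR=ak:
underlying: lag-zazo-lim-f-v
1. e -> o, i -> u / B C0 _: fires at position(s) 9: lagzazolumfv
2. f -> v, k -> g, p -> b, s -> z, t -> d / _ Z: fires at position(s) 11: lagzazolumvv
3. b -> p, d -> t, g -> k, v -> f / _ #: fires at position(s) 12: lagzazolumvf
surface: lagzazolumvf

cell POLE=mi, CASE=ki, VEL=so, TOR=ta:
underlying: fe-zazo-kuk-i-z
1. e -> o, i -> u / B C0 _: fires at position(s) 10: fezazokukuz
2. f -> v, k -> g, p -> b, s -> z, t -> d / _ Z: no change
3. b -> p, d -> t, g -> k, v -> f / _ #: no change
surface: fezazokukuz


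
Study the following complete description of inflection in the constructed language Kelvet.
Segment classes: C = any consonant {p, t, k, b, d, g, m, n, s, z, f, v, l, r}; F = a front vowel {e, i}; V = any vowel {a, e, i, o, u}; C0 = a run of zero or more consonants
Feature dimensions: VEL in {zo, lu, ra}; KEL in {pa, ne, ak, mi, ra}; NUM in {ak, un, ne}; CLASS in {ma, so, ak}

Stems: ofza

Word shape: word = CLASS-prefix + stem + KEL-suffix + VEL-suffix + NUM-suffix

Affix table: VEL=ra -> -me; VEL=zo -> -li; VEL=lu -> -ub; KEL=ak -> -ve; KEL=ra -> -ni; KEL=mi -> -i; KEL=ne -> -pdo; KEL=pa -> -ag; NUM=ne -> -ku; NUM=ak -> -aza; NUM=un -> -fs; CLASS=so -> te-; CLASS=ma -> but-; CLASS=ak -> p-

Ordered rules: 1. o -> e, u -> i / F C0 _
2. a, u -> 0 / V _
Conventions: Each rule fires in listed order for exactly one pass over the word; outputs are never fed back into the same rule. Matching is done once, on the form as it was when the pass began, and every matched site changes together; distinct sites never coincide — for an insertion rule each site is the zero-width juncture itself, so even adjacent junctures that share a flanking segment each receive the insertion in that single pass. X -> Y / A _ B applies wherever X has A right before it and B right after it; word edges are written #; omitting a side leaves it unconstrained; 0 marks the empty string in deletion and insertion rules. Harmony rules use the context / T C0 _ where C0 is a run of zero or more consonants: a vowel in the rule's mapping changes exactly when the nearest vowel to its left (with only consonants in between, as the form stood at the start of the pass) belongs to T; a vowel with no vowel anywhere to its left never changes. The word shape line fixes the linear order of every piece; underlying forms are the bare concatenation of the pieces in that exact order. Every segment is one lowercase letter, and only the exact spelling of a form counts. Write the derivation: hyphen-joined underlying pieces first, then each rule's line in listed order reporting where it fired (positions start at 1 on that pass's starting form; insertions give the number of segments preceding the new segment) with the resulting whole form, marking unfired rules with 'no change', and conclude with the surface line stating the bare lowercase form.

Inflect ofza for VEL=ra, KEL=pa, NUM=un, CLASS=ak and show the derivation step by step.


underlying: p-ofza-ag-me-fs
1. o -> e, u -> i / F C0 _: no change
2. a, u -> 0 / V _: fires at position(s) 6: pofzagmefs
surface: pofzagmefs


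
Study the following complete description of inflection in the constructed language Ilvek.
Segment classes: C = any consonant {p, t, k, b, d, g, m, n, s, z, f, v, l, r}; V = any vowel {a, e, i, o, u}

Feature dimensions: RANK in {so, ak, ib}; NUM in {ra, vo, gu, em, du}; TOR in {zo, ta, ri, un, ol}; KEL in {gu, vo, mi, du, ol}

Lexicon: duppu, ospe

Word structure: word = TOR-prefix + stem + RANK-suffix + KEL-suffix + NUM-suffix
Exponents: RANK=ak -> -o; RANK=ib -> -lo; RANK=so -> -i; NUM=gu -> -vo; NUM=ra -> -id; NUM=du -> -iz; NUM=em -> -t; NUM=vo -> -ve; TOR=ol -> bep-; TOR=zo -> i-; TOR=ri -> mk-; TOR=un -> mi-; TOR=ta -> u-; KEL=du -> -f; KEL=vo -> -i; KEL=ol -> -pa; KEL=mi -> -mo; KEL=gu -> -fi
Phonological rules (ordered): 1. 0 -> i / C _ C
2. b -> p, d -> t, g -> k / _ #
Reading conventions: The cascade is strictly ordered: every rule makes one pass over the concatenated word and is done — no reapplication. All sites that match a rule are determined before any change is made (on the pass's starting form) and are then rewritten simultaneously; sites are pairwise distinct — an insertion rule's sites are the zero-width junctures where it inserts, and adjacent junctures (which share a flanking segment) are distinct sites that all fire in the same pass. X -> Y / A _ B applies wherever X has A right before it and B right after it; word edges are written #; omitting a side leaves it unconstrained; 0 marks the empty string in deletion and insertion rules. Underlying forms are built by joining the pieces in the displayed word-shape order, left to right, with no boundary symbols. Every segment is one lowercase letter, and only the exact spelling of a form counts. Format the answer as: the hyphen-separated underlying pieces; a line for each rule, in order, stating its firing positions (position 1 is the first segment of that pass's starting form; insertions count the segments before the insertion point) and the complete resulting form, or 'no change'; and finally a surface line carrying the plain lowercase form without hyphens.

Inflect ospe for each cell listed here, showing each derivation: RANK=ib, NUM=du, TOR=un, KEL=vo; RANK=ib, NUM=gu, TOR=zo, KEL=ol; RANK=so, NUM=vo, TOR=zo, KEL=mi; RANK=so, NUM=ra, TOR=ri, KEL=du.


cell RANK=ib, NUM=du, TOR=un, KEL=vo:
underlying: mi-ospe-lo-i-iz
1. 0 -> i / C _ C: inserts after position(s) 4: miosipeloiiz
2. b -> p, d -> t, g -> k / _ #: no change
surface: miosipeloiiz

cell RANK=ib, NUM=gu, TOR=zo, KEL=ol:
underlying: i-ospe-lo-pa-vo
1. 0 -> i / C _ C: inserts after position(s) 3: iosipelopavo
2. b -> p, d -> t, g -> k / _ #: no change
surface: iosipelopavo

cell RANK=so, NUM=vo, TOR=zo, KEL=mi:
underlying: i-ospe-i-mo-ve
1. 0 -> i / C _ C: inserts after position(s) 3: iosipeimove
2. b -> p, d -> t, g -> k / _ #: no change
surface: iosipeimove

cell RANK=so, NUM=ra, TOR=ri, KEL=du:
underlying: mk-ospe-i-f-id
1. 0 -> i / C _ C: inserts after position(s) 1, 4: mikosipeifid
2. b -> p, d -> t, g -> k / _ #: fires at position(s) 12: mikosipeifit
surface: mikosipeifit


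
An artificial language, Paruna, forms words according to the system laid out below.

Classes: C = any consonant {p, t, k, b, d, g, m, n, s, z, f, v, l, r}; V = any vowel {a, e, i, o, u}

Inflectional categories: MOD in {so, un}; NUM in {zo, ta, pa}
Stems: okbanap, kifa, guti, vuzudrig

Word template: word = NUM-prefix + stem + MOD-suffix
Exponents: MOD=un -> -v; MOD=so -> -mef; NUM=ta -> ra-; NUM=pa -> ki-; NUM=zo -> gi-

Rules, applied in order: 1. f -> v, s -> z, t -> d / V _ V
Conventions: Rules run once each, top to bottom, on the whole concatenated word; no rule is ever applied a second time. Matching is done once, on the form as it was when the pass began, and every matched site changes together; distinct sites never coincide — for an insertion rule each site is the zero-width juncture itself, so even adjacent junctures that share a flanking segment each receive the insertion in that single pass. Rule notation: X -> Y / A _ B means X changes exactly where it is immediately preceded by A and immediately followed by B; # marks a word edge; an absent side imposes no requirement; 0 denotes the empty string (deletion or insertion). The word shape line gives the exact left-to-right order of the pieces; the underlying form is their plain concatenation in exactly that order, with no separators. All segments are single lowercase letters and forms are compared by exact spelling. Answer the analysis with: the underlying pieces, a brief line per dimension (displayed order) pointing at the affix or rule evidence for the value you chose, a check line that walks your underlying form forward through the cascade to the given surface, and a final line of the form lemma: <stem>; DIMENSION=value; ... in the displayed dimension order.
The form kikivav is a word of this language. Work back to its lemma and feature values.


underlying: ki-kifa-v
MOD=un - signalled by the affix -v
NUM=pa - signalled by the affix ki-
check: kikifav -> kikivav
lemma: kifa; MOD=un; NUM=pa


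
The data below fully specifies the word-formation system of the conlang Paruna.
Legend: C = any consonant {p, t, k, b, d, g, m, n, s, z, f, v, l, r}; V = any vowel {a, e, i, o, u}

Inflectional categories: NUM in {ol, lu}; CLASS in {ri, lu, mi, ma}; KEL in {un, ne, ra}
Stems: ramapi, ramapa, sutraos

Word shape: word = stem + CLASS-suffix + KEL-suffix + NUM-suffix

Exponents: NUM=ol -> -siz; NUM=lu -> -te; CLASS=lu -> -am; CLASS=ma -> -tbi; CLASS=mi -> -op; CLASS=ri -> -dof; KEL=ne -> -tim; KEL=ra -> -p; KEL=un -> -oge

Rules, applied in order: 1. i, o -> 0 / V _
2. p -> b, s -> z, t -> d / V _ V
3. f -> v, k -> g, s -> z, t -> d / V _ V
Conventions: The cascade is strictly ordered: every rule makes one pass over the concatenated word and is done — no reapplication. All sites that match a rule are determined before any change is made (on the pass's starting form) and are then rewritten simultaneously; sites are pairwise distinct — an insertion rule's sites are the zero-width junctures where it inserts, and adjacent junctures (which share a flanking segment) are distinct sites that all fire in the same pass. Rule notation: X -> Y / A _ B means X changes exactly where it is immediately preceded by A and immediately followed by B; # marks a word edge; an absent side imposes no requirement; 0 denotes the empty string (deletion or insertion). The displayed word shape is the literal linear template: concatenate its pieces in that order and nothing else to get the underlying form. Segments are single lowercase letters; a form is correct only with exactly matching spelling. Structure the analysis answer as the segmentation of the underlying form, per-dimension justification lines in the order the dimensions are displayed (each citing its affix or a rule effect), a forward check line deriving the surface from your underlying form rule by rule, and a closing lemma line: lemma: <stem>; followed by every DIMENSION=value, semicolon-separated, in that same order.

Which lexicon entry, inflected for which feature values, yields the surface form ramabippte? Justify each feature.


underlying: ramapi-op-p-te
NUM=lu - signalled by the affix -te
CLASS=mi - signalled by the affix -op
KEL=ra - signalled by the affix -p
check: ramapioppte -> ramapippte -> ramabippte -> ramabippte
lemma: ramapi; NUM=lu; CLASS=mi; KEL=ra


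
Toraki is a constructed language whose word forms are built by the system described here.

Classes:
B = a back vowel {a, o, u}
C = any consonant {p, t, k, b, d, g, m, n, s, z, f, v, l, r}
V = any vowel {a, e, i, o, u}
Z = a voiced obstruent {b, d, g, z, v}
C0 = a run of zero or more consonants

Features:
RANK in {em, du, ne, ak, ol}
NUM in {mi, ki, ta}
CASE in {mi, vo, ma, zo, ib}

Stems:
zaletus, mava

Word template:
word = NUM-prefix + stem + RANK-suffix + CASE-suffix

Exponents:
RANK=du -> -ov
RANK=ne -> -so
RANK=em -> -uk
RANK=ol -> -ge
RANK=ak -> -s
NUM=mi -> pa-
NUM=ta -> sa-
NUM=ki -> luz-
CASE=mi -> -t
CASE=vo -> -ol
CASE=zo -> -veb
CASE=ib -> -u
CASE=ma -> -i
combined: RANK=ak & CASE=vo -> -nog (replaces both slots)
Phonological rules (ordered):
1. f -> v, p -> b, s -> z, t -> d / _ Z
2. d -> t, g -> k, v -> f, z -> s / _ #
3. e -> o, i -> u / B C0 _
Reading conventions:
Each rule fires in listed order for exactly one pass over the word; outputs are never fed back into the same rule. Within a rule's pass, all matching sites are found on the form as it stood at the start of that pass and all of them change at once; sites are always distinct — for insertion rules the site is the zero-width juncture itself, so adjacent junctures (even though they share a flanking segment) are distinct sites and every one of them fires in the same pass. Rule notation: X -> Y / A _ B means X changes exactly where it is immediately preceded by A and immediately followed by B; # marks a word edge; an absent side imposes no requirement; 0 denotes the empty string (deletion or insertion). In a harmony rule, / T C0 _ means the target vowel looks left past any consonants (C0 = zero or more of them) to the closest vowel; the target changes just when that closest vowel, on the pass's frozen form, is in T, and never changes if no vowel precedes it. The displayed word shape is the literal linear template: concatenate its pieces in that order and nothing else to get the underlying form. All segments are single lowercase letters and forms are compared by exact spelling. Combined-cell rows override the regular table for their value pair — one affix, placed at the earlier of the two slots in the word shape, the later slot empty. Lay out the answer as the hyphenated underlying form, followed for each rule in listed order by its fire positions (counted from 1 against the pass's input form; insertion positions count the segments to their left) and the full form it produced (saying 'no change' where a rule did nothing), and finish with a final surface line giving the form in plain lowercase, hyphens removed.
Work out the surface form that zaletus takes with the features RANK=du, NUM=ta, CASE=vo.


underlying: sa-zaletus-ov-ol
1. f -> v, p -> b, s -> z, t -> d / _ Z: no change
2. d -> t, g -> k, v -> f, z -> s / _ #: no change
3. e -> o, i -> u / B C0 _: fires at position(s) 6: sazalotusovol
surface: sazalotusovol


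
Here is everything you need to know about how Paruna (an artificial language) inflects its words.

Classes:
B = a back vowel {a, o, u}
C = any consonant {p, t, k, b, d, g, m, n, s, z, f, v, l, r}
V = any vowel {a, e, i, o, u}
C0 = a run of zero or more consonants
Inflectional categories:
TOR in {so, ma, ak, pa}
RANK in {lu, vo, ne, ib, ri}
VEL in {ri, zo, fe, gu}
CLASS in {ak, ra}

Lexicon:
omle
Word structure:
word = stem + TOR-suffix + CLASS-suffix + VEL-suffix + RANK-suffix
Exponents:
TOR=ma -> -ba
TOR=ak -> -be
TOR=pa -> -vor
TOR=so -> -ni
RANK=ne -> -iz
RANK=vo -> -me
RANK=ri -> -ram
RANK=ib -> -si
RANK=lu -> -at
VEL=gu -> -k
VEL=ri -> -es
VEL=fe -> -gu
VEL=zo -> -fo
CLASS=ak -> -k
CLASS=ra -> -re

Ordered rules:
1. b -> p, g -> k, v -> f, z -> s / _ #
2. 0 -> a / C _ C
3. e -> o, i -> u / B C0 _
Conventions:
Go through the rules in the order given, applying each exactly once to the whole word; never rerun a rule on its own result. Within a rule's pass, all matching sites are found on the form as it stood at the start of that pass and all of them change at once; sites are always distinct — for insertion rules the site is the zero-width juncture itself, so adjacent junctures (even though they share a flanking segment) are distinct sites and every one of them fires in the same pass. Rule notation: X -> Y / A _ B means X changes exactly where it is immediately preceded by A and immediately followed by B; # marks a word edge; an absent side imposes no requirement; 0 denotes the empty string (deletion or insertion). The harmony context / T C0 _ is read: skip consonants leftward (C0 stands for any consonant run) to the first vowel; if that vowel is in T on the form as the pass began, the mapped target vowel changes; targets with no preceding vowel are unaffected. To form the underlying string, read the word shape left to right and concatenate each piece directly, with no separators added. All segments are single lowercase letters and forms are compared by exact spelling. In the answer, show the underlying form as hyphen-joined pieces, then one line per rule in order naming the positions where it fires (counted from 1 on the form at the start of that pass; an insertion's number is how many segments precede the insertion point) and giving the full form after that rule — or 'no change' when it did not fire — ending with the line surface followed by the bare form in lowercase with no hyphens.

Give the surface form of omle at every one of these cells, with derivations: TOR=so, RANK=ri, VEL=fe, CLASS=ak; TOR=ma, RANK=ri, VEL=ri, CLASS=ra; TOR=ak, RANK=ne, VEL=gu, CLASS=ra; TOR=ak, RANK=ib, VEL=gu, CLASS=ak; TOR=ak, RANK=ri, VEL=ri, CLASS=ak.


cell TOR=so, RANK=ri, VEL=fe, CLASS=ak:
underlying: omle-ni-k-gu-ram
1. b -> p, g -> k, v -> f, z -> s / _ #: no change
2. 0 -> a / C _ C: inserts after position(s) 2, 7: omalenikaguram
3. e -> o, i -> u / B C0 _: fires at position(s) 5: omalonikaguram
surface: omalonikaguram

cell TOR=ma, RANK=ri, VEL=ri, CLASS=ra:
underlying: omle-ba-re-es-ram
1. b -> p, g -> k, v -> f, z -> s / _ #: no change
2. 0 -> a / C _ C: inserts after position(s) 2, 10: omalebareesaram
3. e -> o, i -> u / B C0 _: fires at position(s) 5, 9: omalobaroesaram
surface: omalobaroesaram

cell TOR=ak, RANK=ne, VEL=gu, CLASS=ra:
underlying: omle-be-re-k-iz
1. b -> p, g -> k, v -> f, z -> s / _ #: fires at position(s) 11: omleberekis
2. 0 -> a / C _ C: inserts after position(s) 2: omaleberekis
3. e -> o, i -> u / B C0 _: fires at position(s) 5: omaloberekis
surface: omaloberekis

cell TOR=ak, RANK=ib, VEL=gu, CLASS=ak:
underlying: omle-be-k-k-si
1. b -> p, g -> k, v -> f, z -> s / _ #: no change
2. 0 -> a / C _ C: inserts after position(s) 2, 7, 8: omalebekakasi
3. e -> o, i -> u / B C0 _: fires at position(s) 5, 13: omalobekakasu
surface: omalobekakasu

cell TOR=ak, RANK=ri, VEL=ri, CLASS=ak:
underlying: omle-be-k-es-ram
1. b -> p, g -> k, v -> f, z -> s / _ #: no change
2. 0 -> a / C _ C: inserts after position(s) 2, 9: omalebekesaram
3. e -> o, i -> u / B C0 _: fires at position(s) 5: omalobekesaram
surface: omalobekesaram


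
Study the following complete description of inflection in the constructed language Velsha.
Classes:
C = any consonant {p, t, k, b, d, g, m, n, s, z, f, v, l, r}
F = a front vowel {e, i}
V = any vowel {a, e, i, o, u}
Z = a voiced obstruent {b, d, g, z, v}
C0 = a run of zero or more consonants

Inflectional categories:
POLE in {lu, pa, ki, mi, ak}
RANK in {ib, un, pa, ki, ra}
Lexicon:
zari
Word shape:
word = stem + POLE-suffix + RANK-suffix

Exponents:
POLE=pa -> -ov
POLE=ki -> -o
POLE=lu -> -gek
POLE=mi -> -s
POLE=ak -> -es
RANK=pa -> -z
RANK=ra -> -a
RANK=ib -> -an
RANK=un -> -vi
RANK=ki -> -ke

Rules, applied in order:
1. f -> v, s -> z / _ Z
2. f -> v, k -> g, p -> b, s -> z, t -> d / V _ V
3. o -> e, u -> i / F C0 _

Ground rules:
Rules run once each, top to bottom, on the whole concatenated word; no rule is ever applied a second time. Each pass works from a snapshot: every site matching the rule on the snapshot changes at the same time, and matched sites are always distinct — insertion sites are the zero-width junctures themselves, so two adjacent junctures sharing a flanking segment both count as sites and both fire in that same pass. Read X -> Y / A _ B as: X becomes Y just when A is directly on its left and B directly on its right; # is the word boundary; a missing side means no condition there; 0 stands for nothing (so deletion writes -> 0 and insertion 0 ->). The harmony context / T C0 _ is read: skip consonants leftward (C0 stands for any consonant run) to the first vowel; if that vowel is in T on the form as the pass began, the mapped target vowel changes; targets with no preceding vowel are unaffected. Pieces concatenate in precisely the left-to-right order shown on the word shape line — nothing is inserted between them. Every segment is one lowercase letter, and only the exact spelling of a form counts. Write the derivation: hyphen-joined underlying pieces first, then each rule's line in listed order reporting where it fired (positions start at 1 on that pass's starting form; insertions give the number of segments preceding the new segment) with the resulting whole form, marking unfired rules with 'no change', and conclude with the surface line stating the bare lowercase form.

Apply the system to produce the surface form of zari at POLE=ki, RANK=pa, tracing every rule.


underlying: zari-o-z
1. f -> v, s -> z / _ Z: no change
2. f -> v, k -> g, p -> b, s -> z, t -> d / V _ V: no change
3. o -> e, u -> i / F C0 _: fires at position(s) 5: zariez
surface: zariez


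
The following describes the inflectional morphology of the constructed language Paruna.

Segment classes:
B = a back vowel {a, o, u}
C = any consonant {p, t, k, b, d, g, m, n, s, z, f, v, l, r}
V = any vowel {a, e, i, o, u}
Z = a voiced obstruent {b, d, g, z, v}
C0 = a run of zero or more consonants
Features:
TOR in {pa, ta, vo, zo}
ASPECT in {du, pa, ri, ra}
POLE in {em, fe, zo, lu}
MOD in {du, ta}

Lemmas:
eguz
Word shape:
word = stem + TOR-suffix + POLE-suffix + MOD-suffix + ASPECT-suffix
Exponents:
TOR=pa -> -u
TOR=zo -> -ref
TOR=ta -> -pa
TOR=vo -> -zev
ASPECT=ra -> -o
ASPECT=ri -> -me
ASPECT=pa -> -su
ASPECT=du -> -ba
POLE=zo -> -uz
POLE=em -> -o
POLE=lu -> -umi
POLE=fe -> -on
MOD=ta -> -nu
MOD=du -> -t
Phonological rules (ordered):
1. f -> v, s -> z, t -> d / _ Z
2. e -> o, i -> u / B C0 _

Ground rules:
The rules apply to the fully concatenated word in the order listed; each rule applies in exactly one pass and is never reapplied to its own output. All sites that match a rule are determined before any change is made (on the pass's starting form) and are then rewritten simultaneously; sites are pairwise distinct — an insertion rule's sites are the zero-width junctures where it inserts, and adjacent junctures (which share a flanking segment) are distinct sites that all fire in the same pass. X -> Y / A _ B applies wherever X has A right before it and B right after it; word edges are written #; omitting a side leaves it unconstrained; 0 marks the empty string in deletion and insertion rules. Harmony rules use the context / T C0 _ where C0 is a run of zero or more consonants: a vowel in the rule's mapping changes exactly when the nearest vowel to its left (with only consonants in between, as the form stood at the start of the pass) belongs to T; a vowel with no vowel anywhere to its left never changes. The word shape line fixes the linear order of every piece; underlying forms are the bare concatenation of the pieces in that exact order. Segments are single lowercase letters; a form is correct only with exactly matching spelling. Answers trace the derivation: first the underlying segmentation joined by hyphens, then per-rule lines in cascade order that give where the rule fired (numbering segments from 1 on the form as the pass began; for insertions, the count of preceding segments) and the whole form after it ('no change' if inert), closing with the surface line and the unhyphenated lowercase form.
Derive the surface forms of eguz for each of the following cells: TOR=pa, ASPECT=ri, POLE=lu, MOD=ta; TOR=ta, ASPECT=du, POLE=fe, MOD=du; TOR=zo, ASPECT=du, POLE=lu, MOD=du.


cell TOR=pa, ASPECT=ri, POLE=lu, MOD=ta:
underlying: eguz-u-umi-nu-me
1. f -> v, s -> z, t -> d / _ Z: no change
2. e -> o, i -> u / B C0 _: fires at position(s) 8, 12: eguzuumunumo
surface: eguzuumunumo

cell TOR=ta, ASPECT=du, POLE=fe, MOD=du:
underlying: eguz-pa-on-t-ba
1. f -> v, s -> z, t -> d / _ Z: fires at position(s) 9: eguzpaondba
2. e -> o, i -> u / B C0 _: no change
surface: eguzpaondba

cell TOR=zo, ASPECT=du, POLE=lu, MOD=du:
underlying: eguz-ref-umi-t-ba
1. f -> v, s -> z, t -> d / _ Z: fires at position(s) 11: eguzrefumidba
2. e -> o, i -> u / B C0 _: fires at position(s) 6, 10: eguzrofumudba
surface: eguzrofumudba


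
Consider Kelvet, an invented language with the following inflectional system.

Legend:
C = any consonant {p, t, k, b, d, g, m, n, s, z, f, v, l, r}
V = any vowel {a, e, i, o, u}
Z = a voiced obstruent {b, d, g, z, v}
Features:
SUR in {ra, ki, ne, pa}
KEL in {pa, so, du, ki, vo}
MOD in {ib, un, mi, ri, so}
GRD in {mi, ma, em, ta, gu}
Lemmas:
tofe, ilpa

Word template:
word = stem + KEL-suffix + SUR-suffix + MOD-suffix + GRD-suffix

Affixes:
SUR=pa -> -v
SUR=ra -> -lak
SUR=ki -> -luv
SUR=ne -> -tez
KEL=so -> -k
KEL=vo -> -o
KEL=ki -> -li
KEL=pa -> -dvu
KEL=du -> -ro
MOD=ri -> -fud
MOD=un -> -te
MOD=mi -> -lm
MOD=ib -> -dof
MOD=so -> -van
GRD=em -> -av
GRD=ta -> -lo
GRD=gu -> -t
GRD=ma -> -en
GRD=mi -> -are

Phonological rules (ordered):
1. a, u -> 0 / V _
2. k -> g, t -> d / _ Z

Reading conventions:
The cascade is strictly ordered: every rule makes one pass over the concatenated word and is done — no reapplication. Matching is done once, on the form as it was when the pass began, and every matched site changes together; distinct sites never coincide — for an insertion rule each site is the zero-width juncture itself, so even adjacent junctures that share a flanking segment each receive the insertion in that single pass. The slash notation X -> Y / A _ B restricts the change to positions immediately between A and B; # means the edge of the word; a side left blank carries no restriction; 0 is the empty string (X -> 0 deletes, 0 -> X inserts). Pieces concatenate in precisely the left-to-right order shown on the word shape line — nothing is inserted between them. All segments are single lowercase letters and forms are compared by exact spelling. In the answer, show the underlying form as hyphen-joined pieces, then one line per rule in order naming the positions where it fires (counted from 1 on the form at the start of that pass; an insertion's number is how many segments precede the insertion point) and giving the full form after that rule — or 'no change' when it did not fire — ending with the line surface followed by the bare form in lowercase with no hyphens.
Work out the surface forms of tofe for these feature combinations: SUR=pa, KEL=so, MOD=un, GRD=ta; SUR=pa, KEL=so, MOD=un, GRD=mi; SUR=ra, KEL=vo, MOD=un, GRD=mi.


cell SUR=pa, KEL=so, MOD=un, GRD=ta:
underlying: tofe-k-v-te-lo
1. a, u -> 0 / V _: no change
2. k -> g, t -> d / _ Z: fires at position(s) 5: tofegvtelo
surface: tofegvtelo

cell SUR=pa, KEL=so, MOD=un, GRD=mi:
underlying: tofe-k-v-te-are
1. a, u -> 0 / V _: fires at position(s) 9: tofekvtere
2. k -> g, t -> d / _ Z: fires at position(s) 5: tofegvtere
surface: tofegvtere

cell SUR=ra, KEL=vo, MOD=un, GRD=mi:
underlying: tofe-o-lak-te-are
1. a, u -> 0 / V _: fires at position(s) 11: tofeolaktere
2. k -> g, t -> d / _ Z: no change
surface: tofeolaktere


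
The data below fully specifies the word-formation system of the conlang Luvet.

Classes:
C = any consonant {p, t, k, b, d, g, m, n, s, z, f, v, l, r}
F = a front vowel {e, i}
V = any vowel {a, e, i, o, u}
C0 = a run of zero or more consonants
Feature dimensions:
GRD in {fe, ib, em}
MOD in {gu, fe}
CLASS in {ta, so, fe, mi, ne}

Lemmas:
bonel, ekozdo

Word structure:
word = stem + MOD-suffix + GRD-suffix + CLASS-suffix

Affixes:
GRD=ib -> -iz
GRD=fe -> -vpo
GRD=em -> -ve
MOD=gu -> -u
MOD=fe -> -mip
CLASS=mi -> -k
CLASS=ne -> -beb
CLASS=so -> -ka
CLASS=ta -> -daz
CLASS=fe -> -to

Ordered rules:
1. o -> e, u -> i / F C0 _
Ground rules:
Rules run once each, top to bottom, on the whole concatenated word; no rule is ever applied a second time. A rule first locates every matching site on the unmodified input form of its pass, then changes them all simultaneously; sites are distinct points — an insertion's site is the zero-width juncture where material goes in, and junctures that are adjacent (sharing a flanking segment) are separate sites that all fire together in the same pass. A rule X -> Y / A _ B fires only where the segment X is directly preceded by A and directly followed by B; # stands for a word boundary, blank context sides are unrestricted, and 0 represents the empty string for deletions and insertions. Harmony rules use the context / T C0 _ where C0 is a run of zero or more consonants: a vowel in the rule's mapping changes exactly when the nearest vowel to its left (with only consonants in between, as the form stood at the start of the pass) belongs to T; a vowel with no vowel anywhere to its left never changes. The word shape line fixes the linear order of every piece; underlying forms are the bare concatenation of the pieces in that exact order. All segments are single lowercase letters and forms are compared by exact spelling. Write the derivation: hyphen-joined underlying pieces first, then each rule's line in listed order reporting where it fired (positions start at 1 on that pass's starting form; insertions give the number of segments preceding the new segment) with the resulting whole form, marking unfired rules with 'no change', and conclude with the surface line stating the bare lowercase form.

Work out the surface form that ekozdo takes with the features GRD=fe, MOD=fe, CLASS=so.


underlying: ekozdo-mip-vpo-ka
1. o -> e, u -> i / F C0 _: fires at position(s) 3, 12: ekezdomipvpeka
surface: ekezdomipvpeka


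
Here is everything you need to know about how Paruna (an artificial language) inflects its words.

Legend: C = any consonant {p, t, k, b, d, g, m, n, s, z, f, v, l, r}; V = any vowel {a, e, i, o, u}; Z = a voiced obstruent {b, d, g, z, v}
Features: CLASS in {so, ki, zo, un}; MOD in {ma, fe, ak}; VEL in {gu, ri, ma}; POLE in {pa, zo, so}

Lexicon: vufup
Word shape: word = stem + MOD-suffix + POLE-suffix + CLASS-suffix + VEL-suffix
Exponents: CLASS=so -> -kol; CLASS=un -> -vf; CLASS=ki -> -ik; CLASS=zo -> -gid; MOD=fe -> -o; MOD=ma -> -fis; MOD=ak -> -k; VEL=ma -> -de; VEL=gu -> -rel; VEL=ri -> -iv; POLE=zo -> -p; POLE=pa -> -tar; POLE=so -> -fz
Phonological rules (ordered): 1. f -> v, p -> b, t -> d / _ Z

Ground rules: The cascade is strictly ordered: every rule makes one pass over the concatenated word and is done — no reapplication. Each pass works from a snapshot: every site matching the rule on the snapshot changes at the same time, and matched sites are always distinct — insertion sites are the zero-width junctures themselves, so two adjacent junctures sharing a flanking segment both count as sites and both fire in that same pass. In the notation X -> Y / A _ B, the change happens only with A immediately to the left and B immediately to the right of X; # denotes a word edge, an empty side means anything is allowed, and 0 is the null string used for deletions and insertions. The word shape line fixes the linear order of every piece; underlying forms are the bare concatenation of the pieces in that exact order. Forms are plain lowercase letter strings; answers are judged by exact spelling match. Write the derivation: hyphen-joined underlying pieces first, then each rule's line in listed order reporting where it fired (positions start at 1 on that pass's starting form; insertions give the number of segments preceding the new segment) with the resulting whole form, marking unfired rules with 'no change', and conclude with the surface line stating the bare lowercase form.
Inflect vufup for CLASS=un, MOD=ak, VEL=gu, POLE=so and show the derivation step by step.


underlying: vufup-k-fz-vf-rel
1. f -> v, p -> b, t -> d / _ Z: fires at position(s) 7: vufupkvzvfrel
surface: vufupkvzvfrel


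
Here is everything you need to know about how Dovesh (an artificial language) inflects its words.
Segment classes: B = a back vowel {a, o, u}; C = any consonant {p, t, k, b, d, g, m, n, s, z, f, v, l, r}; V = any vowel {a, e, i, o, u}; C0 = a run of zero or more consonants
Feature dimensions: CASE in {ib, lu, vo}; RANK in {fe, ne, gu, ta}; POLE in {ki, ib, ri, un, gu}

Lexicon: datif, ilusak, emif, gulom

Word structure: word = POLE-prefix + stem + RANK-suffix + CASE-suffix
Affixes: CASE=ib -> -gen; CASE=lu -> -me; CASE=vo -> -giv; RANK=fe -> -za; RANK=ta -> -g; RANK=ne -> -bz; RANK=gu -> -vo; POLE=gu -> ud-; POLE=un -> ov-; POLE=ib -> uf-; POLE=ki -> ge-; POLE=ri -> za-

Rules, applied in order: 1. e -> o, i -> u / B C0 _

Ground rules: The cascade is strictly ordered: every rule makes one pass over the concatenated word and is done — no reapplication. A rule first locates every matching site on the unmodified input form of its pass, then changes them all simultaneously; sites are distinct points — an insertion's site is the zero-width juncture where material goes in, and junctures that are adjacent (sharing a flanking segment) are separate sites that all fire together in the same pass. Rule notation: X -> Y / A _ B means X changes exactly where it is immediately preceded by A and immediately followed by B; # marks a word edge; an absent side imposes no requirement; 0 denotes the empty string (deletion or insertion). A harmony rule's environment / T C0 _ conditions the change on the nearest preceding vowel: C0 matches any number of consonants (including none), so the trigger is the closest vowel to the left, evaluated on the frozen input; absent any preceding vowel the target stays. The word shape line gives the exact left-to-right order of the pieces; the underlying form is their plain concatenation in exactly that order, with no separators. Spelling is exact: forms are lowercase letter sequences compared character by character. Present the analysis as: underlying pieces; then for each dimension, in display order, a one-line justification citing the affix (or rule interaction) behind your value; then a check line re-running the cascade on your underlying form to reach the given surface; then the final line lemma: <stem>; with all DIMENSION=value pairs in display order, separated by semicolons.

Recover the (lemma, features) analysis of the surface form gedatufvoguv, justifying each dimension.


underlying: ge-datif-vo-giv
CASE=vo - signalled by the affix -giv
RANK=gu - signalled by the affix -vo
POLE=ki - signalled by the affix ge-
check: gedatifvogiv -> gedatufvoguv
lemma: datif; CASE=vo; RANK=gu; POLE=ki


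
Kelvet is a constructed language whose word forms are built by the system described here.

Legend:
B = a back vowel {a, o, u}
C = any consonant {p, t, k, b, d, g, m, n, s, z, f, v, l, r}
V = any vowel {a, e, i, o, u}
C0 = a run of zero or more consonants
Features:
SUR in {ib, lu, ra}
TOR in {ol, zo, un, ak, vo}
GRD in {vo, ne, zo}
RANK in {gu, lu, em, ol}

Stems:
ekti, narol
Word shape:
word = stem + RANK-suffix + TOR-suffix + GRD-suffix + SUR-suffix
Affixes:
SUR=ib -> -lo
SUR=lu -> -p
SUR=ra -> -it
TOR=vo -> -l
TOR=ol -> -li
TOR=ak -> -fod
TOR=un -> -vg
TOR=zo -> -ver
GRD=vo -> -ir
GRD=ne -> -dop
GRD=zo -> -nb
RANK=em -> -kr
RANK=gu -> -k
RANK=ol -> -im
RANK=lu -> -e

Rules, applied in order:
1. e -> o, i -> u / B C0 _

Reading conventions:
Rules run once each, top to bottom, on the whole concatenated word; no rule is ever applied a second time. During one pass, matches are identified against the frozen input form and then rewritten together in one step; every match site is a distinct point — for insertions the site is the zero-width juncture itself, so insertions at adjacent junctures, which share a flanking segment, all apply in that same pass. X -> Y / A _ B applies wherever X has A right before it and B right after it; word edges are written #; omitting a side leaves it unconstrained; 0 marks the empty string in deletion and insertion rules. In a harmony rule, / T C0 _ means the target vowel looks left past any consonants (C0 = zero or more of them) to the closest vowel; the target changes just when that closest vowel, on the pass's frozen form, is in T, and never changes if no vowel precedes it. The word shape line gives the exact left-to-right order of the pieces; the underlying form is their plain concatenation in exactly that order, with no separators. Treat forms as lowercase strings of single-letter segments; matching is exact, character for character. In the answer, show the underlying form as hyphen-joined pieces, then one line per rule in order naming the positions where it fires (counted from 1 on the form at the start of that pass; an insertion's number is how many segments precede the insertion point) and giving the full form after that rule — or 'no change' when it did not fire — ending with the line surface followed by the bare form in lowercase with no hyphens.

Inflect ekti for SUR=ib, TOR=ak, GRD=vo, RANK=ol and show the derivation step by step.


underlying: ekti-im-fod-ir-lo
1. e -> o, i -> u / B C0 _: fires at position(s) 10: ektiimfodurlo
surface: ektiimfodurlo


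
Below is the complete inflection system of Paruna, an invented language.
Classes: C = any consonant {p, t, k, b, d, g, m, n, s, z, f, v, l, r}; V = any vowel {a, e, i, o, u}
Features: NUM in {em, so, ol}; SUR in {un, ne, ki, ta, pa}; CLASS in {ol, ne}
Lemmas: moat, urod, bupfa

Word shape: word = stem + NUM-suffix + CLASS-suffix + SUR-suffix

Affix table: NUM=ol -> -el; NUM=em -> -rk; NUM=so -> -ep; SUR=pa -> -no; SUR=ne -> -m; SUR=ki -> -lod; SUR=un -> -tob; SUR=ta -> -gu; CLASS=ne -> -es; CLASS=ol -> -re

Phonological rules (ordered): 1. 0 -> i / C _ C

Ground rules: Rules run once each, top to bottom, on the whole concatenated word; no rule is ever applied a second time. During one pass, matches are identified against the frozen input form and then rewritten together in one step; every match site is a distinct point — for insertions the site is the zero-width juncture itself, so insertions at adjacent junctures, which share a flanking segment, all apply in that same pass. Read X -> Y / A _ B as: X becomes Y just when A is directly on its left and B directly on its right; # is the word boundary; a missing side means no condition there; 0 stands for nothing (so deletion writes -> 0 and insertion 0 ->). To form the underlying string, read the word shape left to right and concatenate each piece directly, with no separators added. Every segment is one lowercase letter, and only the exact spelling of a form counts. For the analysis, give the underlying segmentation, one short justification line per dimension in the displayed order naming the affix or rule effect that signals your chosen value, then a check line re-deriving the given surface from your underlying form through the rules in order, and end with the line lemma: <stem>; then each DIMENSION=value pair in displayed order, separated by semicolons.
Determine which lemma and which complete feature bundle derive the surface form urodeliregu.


underlying: urod-el-re-gu
NUM=ol - signalled by the affix -el
SUR=ta - signalled by the affix -gu
CLASS=ol - signalled by the affix -re
check: urodelregu -> urodeliregu
lemma: urod; NUM=ol; SUR=ta; CLASS=ol
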